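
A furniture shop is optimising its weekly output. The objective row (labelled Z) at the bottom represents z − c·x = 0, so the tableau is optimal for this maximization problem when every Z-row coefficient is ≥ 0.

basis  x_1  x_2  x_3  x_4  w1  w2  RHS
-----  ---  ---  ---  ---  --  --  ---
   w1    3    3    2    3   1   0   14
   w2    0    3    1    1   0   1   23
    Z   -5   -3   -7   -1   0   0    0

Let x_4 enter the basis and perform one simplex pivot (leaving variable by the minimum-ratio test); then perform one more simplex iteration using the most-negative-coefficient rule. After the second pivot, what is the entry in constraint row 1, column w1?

Ratio test on column x_4 — row 1: 14/3 = 14/3; row 2: 23/1 = 23. Minimum is 14/3 at row 1 (w1 leaves); pivot element 3.
Divide row 1 by 3; eliminate column x_4 from the other rows.
Second iteration: most negative Z-row entry is -19/3 in column x_3, so x_3 enters.
Ratio test on column x_3 — row 1: (14/3)/(2/3) = 7; row 2: (55/3)/(1/3) = 55. Minimum is 7 at row 1 (x_4 leaves); pivot element 2/3.
Divide row 1 by 2/3; eliminate column x_3 from the other rows.
After both pivots, the entry at constraint row 1, column w1 is 1/2.

1/2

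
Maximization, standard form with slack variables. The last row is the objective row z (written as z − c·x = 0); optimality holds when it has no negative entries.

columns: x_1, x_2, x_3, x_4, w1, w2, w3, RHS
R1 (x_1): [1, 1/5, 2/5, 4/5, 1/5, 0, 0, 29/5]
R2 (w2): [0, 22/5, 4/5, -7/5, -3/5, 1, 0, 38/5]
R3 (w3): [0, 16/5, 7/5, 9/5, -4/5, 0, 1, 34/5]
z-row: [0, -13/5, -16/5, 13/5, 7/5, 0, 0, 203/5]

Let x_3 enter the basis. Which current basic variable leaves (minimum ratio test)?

Column x_3 entries and ratios — x_1: (29/5)/(2/5) = 29/2; w2: (38/5)/(4/5) = 19/2; w3: (34/5)/(7/5) = 34/7.
Smallest ratio is 34/7 in the row of w3, so w3 leaves.

w3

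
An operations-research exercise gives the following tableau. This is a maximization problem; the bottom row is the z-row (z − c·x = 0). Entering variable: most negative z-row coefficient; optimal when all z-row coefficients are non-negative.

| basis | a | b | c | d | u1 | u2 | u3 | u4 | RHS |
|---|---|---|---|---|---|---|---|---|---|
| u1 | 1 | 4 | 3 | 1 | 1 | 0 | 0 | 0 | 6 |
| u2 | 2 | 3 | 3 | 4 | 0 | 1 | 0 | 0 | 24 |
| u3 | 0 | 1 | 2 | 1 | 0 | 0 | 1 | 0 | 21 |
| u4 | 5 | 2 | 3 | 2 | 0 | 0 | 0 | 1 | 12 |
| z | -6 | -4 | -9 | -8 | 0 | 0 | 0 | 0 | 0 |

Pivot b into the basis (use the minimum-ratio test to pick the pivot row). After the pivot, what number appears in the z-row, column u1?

1

Ratio test on column b — row 1: 6/4 = 3/2; row 2: 24/3 = 8; row 3: 21/1 = 21; row 4: 12/2 = 6. Minimum is 3/2 at row 1 (u1 leaves); pivot element 4.
Divide row 1 by 4; eliminate column b from the other rows.
z-row update in column u1: 0 − (-4)·(1/4) = 1.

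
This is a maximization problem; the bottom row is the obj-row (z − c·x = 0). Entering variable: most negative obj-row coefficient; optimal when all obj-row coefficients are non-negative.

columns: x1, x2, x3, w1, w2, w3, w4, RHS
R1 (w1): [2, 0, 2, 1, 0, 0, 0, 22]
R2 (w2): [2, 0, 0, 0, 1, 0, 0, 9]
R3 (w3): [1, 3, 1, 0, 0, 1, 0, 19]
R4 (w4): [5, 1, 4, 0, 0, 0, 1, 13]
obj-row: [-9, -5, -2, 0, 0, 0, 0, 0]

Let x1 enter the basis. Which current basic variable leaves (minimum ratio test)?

w4

Column x1 entries and ratios — w1: 22/2 = 11; w2: 9/2 = 9/2; w3: 19/1 = 19; w4: 13/5 = 13/5.
Smallest ratio is 13/5 in the row of w4, so w4 leaves.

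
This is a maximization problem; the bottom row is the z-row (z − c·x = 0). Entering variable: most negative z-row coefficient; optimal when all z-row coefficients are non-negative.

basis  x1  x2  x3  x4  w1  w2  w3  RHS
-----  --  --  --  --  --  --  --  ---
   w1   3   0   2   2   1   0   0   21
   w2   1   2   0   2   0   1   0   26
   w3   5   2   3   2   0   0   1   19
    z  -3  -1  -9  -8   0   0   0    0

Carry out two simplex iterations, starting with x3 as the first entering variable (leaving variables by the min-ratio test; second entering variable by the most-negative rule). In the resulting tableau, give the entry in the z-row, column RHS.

76

Ratio test on column x3 — row 1: 21/2 = 21/2; row 2: entry 0 ≤ 0; row 3: 19/3 = 19/3. Minimum is 19/3 at row 3 (w3 leaves); pivot element 3.
Divide row 3 by 3; eliminate column x3 from the other rows.
Second iteration: most negative z-row entry is -2 in column x4, so x4 enters.
Ratio test on column x4 — row 1: (25/3)/(2/3) = 25/2; row 2: 26/2 = 13; row 3: (19/3)/(2/3) = 19/2. Minimum is 19/2 at row 3 (x3 leaves); pivot element 2/3.
Divide row 3 by 2/3; eliminate column x4 from the other rows.
After both pivots, the entry at the z-row, column RHS is 76.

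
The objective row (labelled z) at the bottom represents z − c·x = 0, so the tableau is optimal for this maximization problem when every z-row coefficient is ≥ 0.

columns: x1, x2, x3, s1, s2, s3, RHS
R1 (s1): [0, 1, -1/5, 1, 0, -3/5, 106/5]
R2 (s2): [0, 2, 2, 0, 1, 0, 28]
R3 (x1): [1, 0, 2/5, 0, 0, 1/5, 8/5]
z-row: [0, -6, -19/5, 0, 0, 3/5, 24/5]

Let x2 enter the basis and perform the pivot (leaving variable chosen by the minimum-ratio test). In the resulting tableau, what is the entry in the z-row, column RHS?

444/5

Ratio test on column x2 — row 1: (106/5)/1 = 106/5; row 2: 28/2 = 14; row 3: entry 0 ≤ 0. Minimum is 14 at row 2 (s2 leaves); pivot element 2.
Divide row 2 by 2; eliminate column x2 from the other rows.
z-row update in column RHS: 24/5 − (-6)·14 = 444/5.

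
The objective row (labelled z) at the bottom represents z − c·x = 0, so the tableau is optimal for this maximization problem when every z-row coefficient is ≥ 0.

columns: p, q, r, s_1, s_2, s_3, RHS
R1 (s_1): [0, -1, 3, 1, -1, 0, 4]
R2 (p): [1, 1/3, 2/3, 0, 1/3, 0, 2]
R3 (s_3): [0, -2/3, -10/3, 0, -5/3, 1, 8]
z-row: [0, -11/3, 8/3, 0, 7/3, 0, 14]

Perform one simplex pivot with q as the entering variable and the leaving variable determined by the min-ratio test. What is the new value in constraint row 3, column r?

Ratio test on column q — row 1: entry -1 ≤ 0; row 2: 2/(1/3) = 6; row 3: entry -2/3 ≤ 0. Minimum is 6 at row 2 (p leaves); pivot element 1/3.
Divide row 2 by 1/3; eliminate column q from the other rows.
Row 3 update in column r: -10/3 − (-2/3)·2 = -2.

-2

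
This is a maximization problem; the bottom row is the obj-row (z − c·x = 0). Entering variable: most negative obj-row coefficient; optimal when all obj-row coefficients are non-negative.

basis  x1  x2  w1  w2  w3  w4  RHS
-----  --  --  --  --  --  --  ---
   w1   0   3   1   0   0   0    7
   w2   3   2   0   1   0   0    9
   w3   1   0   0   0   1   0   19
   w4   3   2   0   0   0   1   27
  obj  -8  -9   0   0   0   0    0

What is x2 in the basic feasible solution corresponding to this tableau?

0

x2 is not in the basis, so in the current basic feasible solution x2 = 0.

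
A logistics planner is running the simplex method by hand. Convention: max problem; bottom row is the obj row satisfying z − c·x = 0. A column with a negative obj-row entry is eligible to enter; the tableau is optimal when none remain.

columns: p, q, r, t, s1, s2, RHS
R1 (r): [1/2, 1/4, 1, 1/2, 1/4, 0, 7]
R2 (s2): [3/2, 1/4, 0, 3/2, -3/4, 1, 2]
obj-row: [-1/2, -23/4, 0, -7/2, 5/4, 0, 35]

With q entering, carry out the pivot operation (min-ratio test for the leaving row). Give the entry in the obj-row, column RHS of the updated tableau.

81

Ratio test on column q — row 1: 7/(1/4) = 28; row 2: 2/(1/4) = 8. Minimum is 8 at row 2 (s2 leaves); pivot element 1/4.
Divide row 2 by 1/4; eliminate column q from the other rows.
obj-row update in column RHS: 35 − (-23/4)·8 = 81.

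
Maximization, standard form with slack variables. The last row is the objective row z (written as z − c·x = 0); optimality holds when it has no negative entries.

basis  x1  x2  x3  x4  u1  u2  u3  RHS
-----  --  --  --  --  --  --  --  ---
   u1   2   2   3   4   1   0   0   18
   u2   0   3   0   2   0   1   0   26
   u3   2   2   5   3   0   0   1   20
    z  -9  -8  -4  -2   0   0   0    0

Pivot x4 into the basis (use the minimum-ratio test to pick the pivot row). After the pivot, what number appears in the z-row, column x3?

-5/2

Ratio test on column x4 — row 1: 18/4 = 9/2; row 2: 26/2 = 13; row 3: 20/3 = 20/3. Minimum is 9/2 at row 1 (u1 leaves); pivot element 4.
Divide row 1 by 4; eliminate column x4 from the other rows.
z-row update in column x3: -4 − (-2)·(3/4) = -5/2.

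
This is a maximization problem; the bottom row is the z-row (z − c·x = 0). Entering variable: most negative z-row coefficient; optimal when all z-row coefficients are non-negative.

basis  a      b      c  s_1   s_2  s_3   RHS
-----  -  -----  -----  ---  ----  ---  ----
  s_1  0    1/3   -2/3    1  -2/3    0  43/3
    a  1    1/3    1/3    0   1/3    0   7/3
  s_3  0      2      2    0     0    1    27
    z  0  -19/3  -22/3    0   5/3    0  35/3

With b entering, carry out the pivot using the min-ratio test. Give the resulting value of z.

Ratio test on column b — row 1: (43/3)/(1/3) = 43; row 2: (7/3)/(1/3) = 7; row 3: 27/2 = 27/2. Minimum is 7 at row 2 (a leaves); pivot element 1/3.
Pivot on row 2; the z-row RHS becomes 35/3 − (-19/3)·7 = 56.

56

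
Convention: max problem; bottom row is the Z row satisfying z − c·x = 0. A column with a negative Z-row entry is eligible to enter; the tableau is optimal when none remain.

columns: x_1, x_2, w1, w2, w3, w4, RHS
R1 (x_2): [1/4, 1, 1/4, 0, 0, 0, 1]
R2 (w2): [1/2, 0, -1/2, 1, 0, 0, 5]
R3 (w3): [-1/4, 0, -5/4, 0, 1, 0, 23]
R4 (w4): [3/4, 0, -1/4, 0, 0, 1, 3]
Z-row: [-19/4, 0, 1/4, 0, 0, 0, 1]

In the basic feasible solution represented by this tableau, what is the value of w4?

3

w4 is basic (row 4); its value is the RHS of that row, 3.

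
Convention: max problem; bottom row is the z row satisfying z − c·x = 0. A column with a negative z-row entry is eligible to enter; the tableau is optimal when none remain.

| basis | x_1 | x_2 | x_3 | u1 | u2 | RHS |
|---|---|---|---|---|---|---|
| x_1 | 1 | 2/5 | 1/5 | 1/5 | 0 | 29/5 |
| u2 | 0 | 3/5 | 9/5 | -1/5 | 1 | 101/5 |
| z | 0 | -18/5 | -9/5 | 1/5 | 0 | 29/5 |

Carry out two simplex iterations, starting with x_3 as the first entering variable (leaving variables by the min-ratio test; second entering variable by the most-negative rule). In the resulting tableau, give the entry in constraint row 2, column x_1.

Ratio test on column x_3 — row 1: (29/5)/(1/5) = 29; row 2: (101/5)/(9/5) = 101/9. Minimum is 101/9 at row 2 (u2 leaves); pivot element 9/5.
Divide row 2 by 9/5; eliminate column x_3 from the other rows.
Second iteration: most negative z-row entry is -3 in column x_2, so x_2 enters.
Ratio test on column x_2 — row 1: (32/9)/(1/3) = 32/3; row 2: (101/9)/(1/3) = 101/3. Minimum is 32/3 at row 1 (x_1 leaves); pivot element 1/3.
Divide row 1 by 1/3; eliminate column x_2 from the other rows.
After both pivots, the entry at constraint row 2, column x_1 is -1.

-1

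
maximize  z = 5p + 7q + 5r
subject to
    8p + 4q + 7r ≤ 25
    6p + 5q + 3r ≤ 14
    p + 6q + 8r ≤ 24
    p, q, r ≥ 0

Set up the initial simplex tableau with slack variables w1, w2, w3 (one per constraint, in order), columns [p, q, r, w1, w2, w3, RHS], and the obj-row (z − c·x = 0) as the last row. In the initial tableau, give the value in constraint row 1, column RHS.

25

The RHS of constraint 1 is b_1 = 25.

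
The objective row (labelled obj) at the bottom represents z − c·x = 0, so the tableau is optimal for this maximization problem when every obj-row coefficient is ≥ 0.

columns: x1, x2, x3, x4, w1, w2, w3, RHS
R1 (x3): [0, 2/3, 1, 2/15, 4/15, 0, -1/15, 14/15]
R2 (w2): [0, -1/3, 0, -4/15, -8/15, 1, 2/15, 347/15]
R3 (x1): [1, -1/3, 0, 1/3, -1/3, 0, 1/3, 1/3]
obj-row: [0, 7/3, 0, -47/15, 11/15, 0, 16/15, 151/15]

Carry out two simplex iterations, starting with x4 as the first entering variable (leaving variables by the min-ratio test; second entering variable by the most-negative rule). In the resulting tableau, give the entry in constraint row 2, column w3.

Ratio test on column x4 — row 1: (14/15)/(2/15) = 7; row 2: entry -4/15 ≤ 0; row 3: (1/3)/(1/3) = 1. Minimum is 1 at row 3 (x1 leaves); pivot element 1/3.
Divide row 3 by 1/3; eliminate column x4 from the other rows.
Second iteration: most negative obj-row entry is -12/5 in column w1, so w1 enters.
Ratio test on column w1 — row 1: (4/5)/(2/5) = 2; row 2: entry -4/5 ≤ 0; row 3: entry -1 ≤ 0. Minimum is 2 at row 1 (x3 leaves); pivot element 2/5.
Divide row 1 by 2/5; eliminate column w1 from the other rows.
After both pivots, the entry at constraint row 2, column w3 is 0.

0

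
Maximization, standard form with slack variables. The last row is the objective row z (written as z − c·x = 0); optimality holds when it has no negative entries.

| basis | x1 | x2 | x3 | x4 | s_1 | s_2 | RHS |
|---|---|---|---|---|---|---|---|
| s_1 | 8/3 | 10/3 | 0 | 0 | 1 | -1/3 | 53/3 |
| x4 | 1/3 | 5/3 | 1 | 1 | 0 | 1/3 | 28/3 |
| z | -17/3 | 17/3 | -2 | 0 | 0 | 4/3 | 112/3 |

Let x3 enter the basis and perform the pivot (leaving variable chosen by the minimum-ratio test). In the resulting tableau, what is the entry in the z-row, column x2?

9

Ratio test on column x3 — row 1: entry 0 ≤ 0; row 2: (28/3)/1 = 28/3. Minimum is 28/3 at row 2 (x4 leaves); pivot element 1.
Divide row 2 by 1; eliminate column x3 from the other rows.
z-row update in column x2: 17/3 − (-2)·(5/3) = 9.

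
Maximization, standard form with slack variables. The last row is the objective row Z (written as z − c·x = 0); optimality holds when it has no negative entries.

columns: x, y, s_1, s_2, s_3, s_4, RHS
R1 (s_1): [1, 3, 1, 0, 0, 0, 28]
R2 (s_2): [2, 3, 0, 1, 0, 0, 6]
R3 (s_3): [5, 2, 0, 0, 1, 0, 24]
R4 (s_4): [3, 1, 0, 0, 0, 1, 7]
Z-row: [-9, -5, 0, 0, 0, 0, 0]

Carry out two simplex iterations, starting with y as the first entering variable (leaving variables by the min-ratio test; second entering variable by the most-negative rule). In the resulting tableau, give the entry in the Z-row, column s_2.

Ratio test on column y — row 1: 28/3 = 28/3; row 2: 6/3 = 2; row 3: 24/2 = 12; row 4: 7/1 = 7. Minimum is 2 at row 2 (s_2 leaves); pivot element 3.
Divide row 2 by 3; eliminate column y from the other rows.
Second iteration: most negative Z-row entry is -17/3 in column x, so x enters.
Ratio test on column x — row 1: entry -1 ≤ 0; row 2: 2/(2/3) = 3; row 3: 20/(11/3) = 60/11; row 4: 5/(7/3) = 15/7. Minimum is 15/7 at row 4 (s_4 leaves); pivot element 7/3.
Divide row 4 by 7/3; eliminate column x from the other rows.
After both pivots, the entry at the Z-row, column s_2 is 6/7.

6/7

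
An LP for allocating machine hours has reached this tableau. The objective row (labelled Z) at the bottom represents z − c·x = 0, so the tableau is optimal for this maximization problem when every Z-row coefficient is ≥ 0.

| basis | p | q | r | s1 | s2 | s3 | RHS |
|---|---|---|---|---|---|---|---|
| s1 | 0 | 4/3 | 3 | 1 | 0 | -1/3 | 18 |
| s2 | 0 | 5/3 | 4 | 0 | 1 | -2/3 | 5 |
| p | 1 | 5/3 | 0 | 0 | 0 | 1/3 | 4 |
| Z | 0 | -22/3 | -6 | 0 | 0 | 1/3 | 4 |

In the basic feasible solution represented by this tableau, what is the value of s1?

18

s1 is basic (row 1); its value is the RHS of that row, 18.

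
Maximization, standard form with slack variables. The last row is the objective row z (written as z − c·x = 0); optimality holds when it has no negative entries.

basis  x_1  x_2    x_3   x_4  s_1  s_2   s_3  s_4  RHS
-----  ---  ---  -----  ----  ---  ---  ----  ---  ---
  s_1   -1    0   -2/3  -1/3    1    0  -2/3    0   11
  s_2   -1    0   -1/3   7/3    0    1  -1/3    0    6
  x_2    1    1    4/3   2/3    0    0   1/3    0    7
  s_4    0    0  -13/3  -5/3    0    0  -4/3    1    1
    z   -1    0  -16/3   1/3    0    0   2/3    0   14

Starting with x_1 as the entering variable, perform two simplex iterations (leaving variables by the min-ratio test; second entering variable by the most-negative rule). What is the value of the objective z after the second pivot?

Ratio test on column x_1 — row 1: entry -1 ≤ 0; row 2: entry -1 ≤ 0; row 3: 7/1 = 7; row 4: entry 0 ≤ 0. Minimum is 7 at row 3 (x_2 leaves); pivot element 1.
Pivot on row 3; the z-row RHS becomes 14 − (-1)·7 = 21.
Next entering variable (most negative z-row entry -4): x_3.
Ratio test on column x_3 — row 1: 18/(2/3) = 27; row 2: 13/1 = 13; row 3: 7/(4/3) = 21/4; row 4: entry -13/3 ≤ 0. Minimum is 21/4 at row 3 (x_1 leaves); pivot element 4/3.
After the second pivot the z-row RHS is 21 − (-4)·(21/4) = 42.

42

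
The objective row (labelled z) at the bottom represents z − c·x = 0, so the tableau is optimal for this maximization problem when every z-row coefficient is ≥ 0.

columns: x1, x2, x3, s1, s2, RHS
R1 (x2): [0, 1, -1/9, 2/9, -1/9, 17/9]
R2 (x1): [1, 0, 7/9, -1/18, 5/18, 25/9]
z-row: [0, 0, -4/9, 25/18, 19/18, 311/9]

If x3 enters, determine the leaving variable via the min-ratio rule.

x1

Column x3 entries and ratios — x2: -1/9 ≤ 0, skip; x1: (25/9)/(7/9) = 25/7.
Smallest ratio is 25/7 in the row of x1, so x1 leaves.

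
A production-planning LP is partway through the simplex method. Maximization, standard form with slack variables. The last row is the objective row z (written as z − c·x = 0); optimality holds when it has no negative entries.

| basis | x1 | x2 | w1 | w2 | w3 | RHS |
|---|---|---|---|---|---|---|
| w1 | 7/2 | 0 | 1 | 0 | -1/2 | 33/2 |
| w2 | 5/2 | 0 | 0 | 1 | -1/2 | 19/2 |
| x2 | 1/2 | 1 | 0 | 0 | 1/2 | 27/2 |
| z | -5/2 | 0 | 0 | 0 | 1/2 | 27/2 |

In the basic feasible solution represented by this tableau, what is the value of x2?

x2 is basic (row 3); its value is the RHS of that row, 27/2.

27/2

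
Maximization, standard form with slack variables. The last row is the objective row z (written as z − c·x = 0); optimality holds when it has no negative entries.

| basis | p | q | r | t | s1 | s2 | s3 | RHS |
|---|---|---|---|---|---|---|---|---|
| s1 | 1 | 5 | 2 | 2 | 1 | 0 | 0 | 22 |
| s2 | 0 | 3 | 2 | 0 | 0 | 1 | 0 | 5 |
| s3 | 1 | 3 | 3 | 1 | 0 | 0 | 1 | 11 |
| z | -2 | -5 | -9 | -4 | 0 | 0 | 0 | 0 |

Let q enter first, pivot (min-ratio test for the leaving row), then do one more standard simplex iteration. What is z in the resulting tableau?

Ratio test on column q — row 1: 22/5 = 22/5; row 2: 5/3 = 5/3; row 3: 11/3 = 11/3. Minimum is 5/3 at row 2 (s2 leaves); pivot element 3.
Pivot on row 2; the z-row RHS becomes 0 − (-5)·(5/3) = 25/3.
Next entering variable (most negative z-row entry -17/3): r.
Ratio test on column r — row 1: entry -4/3 ≤ 0; row 2: (5/3)/(2/3) = 5/2; row 3: 6/1 = 6. Minimum is 5/2 at row 2 (q leaves); pivot element 2/3.
After the second pivot the z-row RHS is 25/3 − (-17/3)·(5/2) = 45/2.

45/2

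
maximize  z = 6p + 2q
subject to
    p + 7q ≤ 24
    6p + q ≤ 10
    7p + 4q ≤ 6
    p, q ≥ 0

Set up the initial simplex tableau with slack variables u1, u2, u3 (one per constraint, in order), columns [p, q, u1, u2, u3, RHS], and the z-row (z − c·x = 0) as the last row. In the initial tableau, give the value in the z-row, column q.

-2

The z-row carries the negated objective coefficients: the q entry is -2.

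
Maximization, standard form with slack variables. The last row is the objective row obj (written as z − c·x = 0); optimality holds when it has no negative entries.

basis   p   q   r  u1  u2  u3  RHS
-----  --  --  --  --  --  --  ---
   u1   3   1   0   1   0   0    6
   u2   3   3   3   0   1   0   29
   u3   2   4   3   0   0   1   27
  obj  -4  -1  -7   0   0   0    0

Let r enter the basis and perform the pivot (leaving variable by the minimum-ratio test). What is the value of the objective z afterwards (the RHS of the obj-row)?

Ratio test on column r — row 1: entry 0 ≤ 0; row 2: 29/3 = 29/3; row 3: 27/3 = 9. Minimum is 9 at row 3 (u3 leaves); pivot element 3.
Pivot on row 3; the obj-row RHS becomes 0 − (-7)·9 = 63.

63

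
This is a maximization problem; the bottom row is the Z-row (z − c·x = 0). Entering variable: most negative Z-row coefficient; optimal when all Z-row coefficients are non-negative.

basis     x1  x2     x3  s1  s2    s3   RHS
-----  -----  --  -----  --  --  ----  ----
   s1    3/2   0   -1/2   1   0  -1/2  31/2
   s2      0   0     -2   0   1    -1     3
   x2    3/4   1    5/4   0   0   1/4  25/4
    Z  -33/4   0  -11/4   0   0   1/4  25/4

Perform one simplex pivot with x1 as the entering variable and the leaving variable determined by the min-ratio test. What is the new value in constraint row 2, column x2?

Ratio test on column x1 — row 1: (31/2)/(3/2) = 31/3; row 2: entry 0 ≤ 0; row 3: (25/4)/(3/4) = 25/3. Minimum is 25/3 at row 3 (x2 leaves); pivot element 3/4.
Divide row 3 by 3/4; eliminate column x1 from the other rows.
Row 2 update in column x2: 0 − 0·(4/3) = 0.

0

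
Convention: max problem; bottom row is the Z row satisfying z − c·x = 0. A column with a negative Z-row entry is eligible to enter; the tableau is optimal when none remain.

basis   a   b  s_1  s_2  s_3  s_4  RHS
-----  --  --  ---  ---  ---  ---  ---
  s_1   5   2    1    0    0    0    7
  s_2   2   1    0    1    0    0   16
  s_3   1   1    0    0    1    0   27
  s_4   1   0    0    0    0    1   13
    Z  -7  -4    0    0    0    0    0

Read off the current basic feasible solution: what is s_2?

16

s_2 is basic (row 2); its value is the RHS of that row, 16.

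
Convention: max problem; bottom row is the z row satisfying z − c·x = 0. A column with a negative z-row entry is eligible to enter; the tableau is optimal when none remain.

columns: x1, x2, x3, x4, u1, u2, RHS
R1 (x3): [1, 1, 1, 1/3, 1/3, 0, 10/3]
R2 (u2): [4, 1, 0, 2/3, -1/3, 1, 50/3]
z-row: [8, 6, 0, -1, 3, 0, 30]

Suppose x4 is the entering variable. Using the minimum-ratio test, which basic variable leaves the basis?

x3

Column x4 entries and ratios — x3: (10/3)/(1/3) = 10; u2: (50/3)/(2/3) = 25.
Smallest ratio is 10 in the row of x3, so x3 leaves.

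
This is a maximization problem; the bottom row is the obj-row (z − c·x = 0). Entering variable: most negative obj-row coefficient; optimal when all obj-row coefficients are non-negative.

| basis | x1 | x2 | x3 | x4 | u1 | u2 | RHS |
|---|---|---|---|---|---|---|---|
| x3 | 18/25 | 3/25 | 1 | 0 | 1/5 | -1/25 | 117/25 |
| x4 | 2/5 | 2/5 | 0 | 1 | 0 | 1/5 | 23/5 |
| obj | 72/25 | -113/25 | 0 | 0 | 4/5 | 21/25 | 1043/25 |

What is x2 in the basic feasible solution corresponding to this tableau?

x2 is not in the basis, so in the current basic feasible solution x2 = 0.

0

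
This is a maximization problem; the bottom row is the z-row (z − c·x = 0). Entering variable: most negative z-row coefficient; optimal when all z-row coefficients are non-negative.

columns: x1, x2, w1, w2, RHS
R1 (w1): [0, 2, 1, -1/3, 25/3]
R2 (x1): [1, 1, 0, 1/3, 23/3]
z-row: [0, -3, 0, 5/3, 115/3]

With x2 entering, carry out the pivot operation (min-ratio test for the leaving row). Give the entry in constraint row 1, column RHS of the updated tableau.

25/6

Ratio test on column x2 — row 1: (25/3)/2 = 25/6; row 2: (23/3)/1 = 23/3. Minimum is 25/6 at row 1 (w1 leaves); pivot element 2.
Divide row 1 by 2; eliminate column x2 from the other rows.
In the new row 1, the RHS entry is the old entry divided by the pivot: (25/3)/2 = 25/6.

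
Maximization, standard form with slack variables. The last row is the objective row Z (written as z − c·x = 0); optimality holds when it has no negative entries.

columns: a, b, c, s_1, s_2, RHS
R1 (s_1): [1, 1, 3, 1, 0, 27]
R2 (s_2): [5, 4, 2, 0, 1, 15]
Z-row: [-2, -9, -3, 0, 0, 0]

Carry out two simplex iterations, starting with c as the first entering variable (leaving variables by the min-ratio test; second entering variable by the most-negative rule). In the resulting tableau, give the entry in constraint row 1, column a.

-1/4

Ratio test on column c — row 1: 27/3 = 9; row 2: 15/2 = 15/2. Minimum is 15/2 at row 2 (s_2 leaves); pivot element 2.
Divide row 2 by 2; eliminate column c from the other rows.
Second iteration: most negative Z-row entry is -3 in column b, so b enters.
Ratio test on column b — row 1: entry -5 ≤ 0; row 2: (15/2)/2 = 15/4. Minimum is 15/4 at row 2 (c leaves); pivot element 2.
Divide row 2 by 2; eliminate column b from the other rows.
After both pivots, the entry at constraint row 1, column a is -1/4.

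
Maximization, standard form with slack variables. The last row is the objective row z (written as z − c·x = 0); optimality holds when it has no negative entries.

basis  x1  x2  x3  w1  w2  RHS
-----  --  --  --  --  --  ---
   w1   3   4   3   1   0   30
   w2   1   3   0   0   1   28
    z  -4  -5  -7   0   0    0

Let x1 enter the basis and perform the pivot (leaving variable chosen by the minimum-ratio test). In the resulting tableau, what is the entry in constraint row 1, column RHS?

Ratio test on column x1 — row 1: 30/3 = 10; row 2: 28/1 = 28. Minimum is 10 at row 1 (w1 leaves); pivot element 3.
Divide row 1 by 3; eliminate column x1 from the other rows.
In the new row 1, the RHS entry is the old entry divided by the pivot: 30/3 = 10.

10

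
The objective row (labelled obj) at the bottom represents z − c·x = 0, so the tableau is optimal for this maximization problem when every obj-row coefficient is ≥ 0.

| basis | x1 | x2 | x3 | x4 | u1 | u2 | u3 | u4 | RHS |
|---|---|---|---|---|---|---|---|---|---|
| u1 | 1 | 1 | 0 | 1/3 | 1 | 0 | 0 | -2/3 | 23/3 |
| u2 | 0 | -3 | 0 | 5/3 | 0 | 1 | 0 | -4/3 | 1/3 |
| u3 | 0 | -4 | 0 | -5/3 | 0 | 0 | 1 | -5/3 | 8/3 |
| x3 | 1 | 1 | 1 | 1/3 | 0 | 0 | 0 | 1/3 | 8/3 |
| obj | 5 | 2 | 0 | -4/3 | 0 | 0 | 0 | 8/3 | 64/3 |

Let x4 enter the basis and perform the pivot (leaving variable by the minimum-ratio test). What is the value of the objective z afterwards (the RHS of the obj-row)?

Ratio test on column x4 — row 1: (23/3)/(1/3) = 23; row 2: (1/3)/(5/3) = 1/5; row 3: entry -5/3 ≤ 0; row 4: (8/3)/(1/3) = 8. Minimum is 1/5 at row 2 (u2 leaves); pivot element 5/3.
Pivot on row 2; the obj-row RHS becomes 64/3 − (-4/3)·(1/5) = 108/5.

108/5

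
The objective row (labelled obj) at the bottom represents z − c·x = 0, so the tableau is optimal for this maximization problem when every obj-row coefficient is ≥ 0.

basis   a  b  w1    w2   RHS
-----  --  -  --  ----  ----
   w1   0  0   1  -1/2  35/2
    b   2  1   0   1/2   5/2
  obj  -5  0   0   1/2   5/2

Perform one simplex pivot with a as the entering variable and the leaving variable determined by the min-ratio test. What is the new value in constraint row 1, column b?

Ratio test on column a — row 1: entry 0 ≤ 0; row 2: (5/2)/2 = 5/4. Minimum is 5/4 at row 2 (b leaves); pivot element 2.
Divide row 2 by 2; eliminate column a from the other rows.
Row 1 update in column b: 0 − 0·(1/2) = 0.

0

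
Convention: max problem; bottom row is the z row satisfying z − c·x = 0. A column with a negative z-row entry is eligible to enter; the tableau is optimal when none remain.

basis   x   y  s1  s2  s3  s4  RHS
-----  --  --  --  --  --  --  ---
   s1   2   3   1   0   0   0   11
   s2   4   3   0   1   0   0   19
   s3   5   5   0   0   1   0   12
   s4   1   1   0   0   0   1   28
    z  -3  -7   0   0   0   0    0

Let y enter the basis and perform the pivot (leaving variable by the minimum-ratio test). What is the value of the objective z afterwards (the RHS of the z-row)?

Ratio test on column y — row 1: 11/3 = 11/3; row 2: 19/3 = 19/3; row 3: 12/5 = 12/5; row 4: 28/1 = 28. Minimum is 12/5 at row 3 (s3 leaves); pivot element 5.
Pivot on row 3; the z-row RHS becomes 0 − (-7)·(12/5) = 84/5.

84/5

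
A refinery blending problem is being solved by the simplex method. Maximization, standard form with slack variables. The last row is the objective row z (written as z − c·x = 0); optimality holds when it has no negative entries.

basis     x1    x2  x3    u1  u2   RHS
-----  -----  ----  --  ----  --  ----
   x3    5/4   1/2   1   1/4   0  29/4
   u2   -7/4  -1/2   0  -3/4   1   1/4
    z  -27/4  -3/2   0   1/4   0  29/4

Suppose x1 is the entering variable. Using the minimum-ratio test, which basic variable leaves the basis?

x3

Column x1 entries and ratios — x3: (29/4)/(5/4) = 29/5; u2: -7/4 ≤ 0, skip.
Smallest ratio is 29/5 in the row of x3, so x3 leaves.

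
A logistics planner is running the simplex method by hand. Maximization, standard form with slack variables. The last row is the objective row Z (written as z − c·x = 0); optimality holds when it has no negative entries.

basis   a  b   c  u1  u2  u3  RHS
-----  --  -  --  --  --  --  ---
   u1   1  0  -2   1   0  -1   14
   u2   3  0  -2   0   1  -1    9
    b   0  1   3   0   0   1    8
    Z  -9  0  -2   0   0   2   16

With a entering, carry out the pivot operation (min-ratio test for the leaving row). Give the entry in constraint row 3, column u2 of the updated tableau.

Ratio test on column a — row 1: 14/1 = 14; row 2: 9/3 = 3; row 3: entry 0 ≤ 0. Minimum is 3 at row 2 (u2 leaves); pivot element 3.
Divide row 2 by 3; eliminate column a from the other rows.
Row 3 update in column u2: 0 − 0·(1/3) = 0.

0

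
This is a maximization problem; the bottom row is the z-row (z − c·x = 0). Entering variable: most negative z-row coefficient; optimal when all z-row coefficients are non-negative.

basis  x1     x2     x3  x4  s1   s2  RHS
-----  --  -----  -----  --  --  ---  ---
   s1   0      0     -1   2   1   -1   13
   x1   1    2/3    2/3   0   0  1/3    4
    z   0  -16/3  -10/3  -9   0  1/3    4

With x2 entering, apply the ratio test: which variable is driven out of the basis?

Column x2 entries and ratios — s1: 0 ≤ 0, skip; x1: 4/(2/3) = 6.
Smallest ratio is 6 in the row of x1, so x1 leaves.

x1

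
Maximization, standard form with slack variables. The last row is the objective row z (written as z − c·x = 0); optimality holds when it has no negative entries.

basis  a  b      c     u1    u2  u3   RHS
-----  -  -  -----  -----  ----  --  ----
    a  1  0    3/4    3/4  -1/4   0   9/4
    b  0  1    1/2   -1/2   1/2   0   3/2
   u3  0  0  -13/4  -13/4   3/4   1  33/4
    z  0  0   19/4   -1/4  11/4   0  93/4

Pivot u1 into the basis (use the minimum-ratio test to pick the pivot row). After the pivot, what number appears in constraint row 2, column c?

1

Ratio test on column u1 — row 1: (9/4)/(3/4) = 3; row 2: entry -1/2 ≤ 0; row 3: entry -13/4 ≤ 0. Minimum is 3 at row 1 (a leaves); pivot element 3/4.
Divide row 1 by 3/4; eliminate column u1 from the other rows.
Row 2 update in column c: 1/2 − (-1/2)·1 = 1.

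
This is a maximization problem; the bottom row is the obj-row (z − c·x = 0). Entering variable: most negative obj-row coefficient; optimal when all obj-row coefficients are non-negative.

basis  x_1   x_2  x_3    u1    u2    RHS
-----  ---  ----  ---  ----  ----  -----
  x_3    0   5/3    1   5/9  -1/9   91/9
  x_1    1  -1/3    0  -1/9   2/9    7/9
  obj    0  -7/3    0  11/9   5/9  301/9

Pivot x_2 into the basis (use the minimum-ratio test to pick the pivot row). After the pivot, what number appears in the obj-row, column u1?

Ratio test on column x_2 — row 1: (91/9)/(5/3) = 91/15; row 2: entry -1/3 ≤ 0. Minimum is 91/15 at row 1 (x_3 leaves); pivot element 5/3.
Divide row 1 by 5/3; eliminate column x_2 from the other rows.
obj-row update in column u1: 11/9 − (-7/3)·(1/3) = 2.

2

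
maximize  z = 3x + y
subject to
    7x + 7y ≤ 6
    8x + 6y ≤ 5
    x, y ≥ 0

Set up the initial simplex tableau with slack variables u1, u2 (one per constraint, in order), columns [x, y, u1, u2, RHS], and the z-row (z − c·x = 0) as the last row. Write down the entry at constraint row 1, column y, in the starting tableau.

7

Constraint 1 has coefficient 7 on y.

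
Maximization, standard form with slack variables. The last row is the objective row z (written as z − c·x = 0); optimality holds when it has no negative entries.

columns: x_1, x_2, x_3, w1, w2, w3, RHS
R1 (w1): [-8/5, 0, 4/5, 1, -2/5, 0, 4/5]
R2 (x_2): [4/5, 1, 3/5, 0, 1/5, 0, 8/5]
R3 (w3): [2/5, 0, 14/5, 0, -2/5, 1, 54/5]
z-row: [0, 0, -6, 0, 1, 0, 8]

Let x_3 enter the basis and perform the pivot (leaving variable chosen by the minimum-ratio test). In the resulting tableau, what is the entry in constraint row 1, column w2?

-1/2

Ratio test on column x_3 — row 1: (4/5)/(4/5) = 1; row 2: (8/5)/(3/5) = 8/3; row 3: (54/5)/(14/5) = 27/7. Minimum is 1 at row 1 (w1 leaves); pivot element 4/5.
Divide row 1 by 4/5; eliminate column x_3 from the other rows.
In the new row 1, the w2 entry is the old entry divided by the pivot: (-2/5)/(4/5) = -1/2.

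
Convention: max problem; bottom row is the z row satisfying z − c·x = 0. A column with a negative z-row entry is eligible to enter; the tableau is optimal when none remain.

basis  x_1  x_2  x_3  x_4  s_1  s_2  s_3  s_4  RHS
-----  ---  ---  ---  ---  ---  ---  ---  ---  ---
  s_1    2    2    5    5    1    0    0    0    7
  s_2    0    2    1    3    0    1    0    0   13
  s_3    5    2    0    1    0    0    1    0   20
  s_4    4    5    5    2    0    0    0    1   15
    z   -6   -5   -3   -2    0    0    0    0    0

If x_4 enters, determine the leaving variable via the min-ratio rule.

s_1

Column x_4 entries and ratios — s_1: 7/5 = 7/5; s_2: 13/3 = 13/3; s_3: 20/1 = 20; s_4: 15/2 = 15/2.
Smallest ratio is 7/5 in the row of s_1, so s_1 leaves.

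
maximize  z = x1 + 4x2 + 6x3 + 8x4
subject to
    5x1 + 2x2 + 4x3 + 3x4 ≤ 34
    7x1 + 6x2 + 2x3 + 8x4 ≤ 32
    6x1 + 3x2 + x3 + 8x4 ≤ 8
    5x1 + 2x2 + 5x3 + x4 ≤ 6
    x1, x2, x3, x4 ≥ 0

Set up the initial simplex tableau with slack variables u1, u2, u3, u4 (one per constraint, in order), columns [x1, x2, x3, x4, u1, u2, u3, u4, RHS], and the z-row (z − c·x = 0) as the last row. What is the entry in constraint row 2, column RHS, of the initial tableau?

The RHS of constraint 2 is b_2 = 32.

32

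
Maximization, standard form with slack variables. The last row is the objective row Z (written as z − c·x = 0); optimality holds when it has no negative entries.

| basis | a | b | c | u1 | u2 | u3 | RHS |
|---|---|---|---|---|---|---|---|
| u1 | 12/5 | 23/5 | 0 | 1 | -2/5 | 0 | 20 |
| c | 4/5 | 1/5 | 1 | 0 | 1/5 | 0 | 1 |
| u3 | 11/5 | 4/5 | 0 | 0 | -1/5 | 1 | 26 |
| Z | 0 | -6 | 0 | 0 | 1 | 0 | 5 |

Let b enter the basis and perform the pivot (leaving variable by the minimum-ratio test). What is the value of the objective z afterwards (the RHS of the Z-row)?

Ratio test on column b — row 1: 20/(23/5) = 100/23; row 2: 1/(1/5) = 5; row 3: 26/(4/5) = 65/2. Minimum is 100/23 at row 1 (u1 leaves); pivot element 23/5.
Pivot on row 1; the Z-row RHS becomes 5 − (-6)·(100/23) = 715/23.

715/23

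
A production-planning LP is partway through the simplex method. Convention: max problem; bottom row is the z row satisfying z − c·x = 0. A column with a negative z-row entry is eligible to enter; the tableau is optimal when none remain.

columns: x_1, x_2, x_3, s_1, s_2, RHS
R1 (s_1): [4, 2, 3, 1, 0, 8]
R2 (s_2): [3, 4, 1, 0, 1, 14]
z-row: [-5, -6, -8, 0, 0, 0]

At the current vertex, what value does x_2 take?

0

x_2 is not in the basis, so in the current basic feasible solution x_2 = 0.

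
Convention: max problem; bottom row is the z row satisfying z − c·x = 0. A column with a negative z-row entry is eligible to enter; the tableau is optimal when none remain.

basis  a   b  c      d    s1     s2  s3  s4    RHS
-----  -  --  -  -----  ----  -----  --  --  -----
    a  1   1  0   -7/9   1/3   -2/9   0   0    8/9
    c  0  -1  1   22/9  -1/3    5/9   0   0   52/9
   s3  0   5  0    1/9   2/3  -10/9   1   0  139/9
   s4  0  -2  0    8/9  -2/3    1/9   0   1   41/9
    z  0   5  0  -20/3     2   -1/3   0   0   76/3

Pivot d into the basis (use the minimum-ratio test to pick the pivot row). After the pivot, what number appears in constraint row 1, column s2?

-1/22

Ratio test on column d — row 1: entry -7/9 ≤ 0; row 2: (52/9)/(22/9) = 26/11; row 3: (139/9)/(1/9) = 139; row 4: (41/9)/(8/9) = 41/8. Minimum is 26/11 at row 2 (c leaves); pivot element 22/9.
Divide row 2 by 22/9; eliminate column d from the other rows.
Row 1 update in column s2: -2/9 − (-7/9)·(5/22) = -1/22.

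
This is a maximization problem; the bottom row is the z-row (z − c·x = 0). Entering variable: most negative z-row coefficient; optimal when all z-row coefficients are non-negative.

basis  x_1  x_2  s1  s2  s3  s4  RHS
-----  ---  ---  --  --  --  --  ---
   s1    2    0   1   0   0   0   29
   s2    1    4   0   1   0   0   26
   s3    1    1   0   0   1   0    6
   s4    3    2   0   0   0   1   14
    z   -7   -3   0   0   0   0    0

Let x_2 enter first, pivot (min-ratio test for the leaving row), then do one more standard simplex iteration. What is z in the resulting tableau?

Ratio test on column x_2 — row 1: entry 0 ≤ 0; row 2: 26/4 = 13/2; row 3: 6/1 = 6; row 4: 14/2 = 7. Minimum is 6 at row 3 (s3 leaves); pivot element 1.
Pivot on row 3; the z-row RHS becomes 0 − (-3)·6 = 18.
Next entering variable (most negative z-row entry -4): x_1.
Ratio test on column x_1 — row 1: 29/2 = 29/2; row 2: entry -3 ≤ 0; row 3: 6/1 = 6; row 4: 2/1 = 2. Minimum is 2 at row 4 (s4 leaves); pivot element 1.
After the second pivot the z-row RHS is 18 − (-4)·2 = 26.

26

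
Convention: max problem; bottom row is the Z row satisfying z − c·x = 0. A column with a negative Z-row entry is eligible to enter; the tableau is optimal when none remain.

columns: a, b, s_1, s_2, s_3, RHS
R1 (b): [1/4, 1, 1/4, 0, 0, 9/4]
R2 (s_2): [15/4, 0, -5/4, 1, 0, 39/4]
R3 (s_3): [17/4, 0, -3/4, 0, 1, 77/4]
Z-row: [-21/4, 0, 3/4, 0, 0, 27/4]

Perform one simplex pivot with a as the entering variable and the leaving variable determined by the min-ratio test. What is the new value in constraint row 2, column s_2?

4/15

Ratio test on column a — row 1: (9/4)/(1/4) = 9; row 2: (39/4)/(15/4) = 13/5; row 3: (77/4)/(17/4) = 77/17. Minimum is 13/5 at row 2 (s_2 leaves); pivot element 15/4.
Divide row 2 by 15/4; eliminate column a from the other rows.
In the new row 2, the s_2 entry is the old entry divided by the pivot: 1/(15/4) = 4/15.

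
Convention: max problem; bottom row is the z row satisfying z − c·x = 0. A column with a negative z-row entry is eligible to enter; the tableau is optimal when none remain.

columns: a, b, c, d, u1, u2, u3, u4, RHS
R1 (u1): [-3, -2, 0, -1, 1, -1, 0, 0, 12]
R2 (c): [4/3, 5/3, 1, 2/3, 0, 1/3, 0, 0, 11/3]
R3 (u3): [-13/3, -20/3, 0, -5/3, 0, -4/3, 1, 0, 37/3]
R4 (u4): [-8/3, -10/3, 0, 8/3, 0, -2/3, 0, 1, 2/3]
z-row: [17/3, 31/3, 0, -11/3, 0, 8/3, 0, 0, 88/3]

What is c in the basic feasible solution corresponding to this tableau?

11/3

c is basic (row 2); its value is the RHS of that row, 11/3.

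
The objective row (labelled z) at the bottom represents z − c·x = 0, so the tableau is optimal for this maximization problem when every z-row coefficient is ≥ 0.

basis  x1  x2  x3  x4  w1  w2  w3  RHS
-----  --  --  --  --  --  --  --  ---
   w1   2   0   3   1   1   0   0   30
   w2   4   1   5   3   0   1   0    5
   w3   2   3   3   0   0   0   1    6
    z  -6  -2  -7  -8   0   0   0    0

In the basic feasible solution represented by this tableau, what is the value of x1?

x1 is not in the basis, so in the current basic feasible solution x1 = 0.

0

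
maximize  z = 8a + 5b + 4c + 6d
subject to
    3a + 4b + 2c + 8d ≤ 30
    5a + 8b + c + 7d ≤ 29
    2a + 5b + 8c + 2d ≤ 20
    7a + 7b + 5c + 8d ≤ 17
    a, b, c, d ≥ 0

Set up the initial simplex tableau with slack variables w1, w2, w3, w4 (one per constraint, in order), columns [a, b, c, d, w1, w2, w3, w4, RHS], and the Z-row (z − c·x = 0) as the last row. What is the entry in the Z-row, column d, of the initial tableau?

-6

The Z-row carries the negated objective coefficients: the d entry is -6.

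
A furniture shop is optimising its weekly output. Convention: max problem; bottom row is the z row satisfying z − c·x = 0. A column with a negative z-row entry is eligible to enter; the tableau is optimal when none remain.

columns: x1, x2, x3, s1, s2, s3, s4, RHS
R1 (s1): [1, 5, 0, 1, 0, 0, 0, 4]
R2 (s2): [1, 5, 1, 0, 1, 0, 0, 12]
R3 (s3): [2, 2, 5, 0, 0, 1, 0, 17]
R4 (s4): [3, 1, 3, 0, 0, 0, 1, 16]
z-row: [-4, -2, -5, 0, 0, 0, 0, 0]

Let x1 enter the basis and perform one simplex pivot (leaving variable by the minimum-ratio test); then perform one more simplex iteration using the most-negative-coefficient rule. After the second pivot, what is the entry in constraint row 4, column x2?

Ratio test on column x1 — row 1: 4/1 = 4; row 2: 12/1 = 12; row 3: 17/2 = 17/2; row 4: 16/3 = 16/3. Minimum is 4 at row 1 (s1 leaves); pivot element 1.
Divide row 1 by 1; eliminate column x1 from the other rows.
Second iteration: most negative z-row entry is -5 in column x3, so x3 enters.
Ratio test on column x3 — row 1: entry 0 ≤ 0; row 2: 8/1 = 8; row 3: 9/5 = 9/5; row 4: 4/3 = 4/3. Minimum is 4/3 at row 4 (s4 leaves); pivot element 3.
Divide row 4 by 3; eliminate column x3 from the other rows.
After both pivots, the entry at constraint row 4, column x2 is -14/3.

-14/3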